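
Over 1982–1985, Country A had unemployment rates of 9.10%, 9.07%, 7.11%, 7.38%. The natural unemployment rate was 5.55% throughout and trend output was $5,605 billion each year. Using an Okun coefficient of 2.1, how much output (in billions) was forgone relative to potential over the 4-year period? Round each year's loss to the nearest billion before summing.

Year 1982: gap = -2.1 × (9.1 - 5.55) = -7.455%, loss ≈ 5605 × 7.455/100 ≈ 418.
Year 1983: gap = -2.1 × (9.07 - 5.55) = -7.392%, loss ≈ 5605 × 7.392/100 ≈ 414.
Year 1984: gap = -2.1 × (7.11 - 5.55) = -3.276%, loss ≈ 5605 × 3.276/100 ≈ 184.
Year 1985: gap = -2.1 × (7.38 - 5.55) = -3.843%, loss ≈ 5605 × 3.843/100 ≈ 215.
Total lost output = 418 + 414 + 184 + 215 = 1231 billion.

$1,231 billion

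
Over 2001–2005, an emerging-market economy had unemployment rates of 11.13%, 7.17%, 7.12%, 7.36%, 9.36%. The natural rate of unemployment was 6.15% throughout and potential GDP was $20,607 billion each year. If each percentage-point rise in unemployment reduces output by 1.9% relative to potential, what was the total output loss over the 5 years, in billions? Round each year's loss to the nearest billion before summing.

$4,460 billion

Year 2001: gap = -1.9 × (11.13 - 6.15) = -9.462%, loss ≈ 20607 × 9.462/100 ≈ 1950.
Year 2002: gap = -1.9 × (7.17 - 6.15) = -1.938%, loss ≈ 20607 × 1.938/100 ≈ 399.
Year 2003: gap = -1.9 × (7.12 - 6.15) = -1.843%, loss ≈ 20607 × 1.843/100 ≈ 380.
Year 2004: gap = -1.9 × (7.36 - 6.15) = -2.299%, loss ≈ 20607 × 2.299/100 ≈ 474.
Year 2005: gap = -1.9 × (9.36 - 6.15) = -6.099%, loss ≈ 20607 × 6.099/100 ≈ 1257.
Total lost output = 1950 + 399 + 380 + 474 + 1257 = 4460 billion.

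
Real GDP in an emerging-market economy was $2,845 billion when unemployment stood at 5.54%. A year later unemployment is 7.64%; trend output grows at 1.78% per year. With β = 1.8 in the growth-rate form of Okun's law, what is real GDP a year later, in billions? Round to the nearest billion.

$2,788 billion

Δu = 7.64 - 5.54 = 2.1 points.
Okun's law (growth form): g_Y = g_Y* - β × Δu = 1.78 - 1.8 × (2.10) = 1.78 - 3.78 = -2%.
Real GDP in the next year = 2845 × (1 - 2/100) = 2845 × 0.98 ≈ 2788 billion.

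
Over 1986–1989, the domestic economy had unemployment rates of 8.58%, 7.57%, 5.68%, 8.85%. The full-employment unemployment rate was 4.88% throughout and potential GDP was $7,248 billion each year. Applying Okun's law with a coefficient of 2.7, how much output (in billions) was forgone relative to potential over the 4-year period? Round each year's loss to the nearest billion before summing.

$2,184 billion

Year 1986: gap = -2.7 × (8.58 - 4.88) = -9.99%, loss ≈ 7248 × 9.99/100 ≈ 724.
Year 1987: gap = -2.7 × (7.57 - 4.88) = -7.263%, loss ≈ 7248 × 7.263/100 ≈ 526.
Year 1988: gap = -2.7 × (5.68 - 4.88) = -2.16%, loss ≈ 7248 × 2.16/100 ≈ 157.
Year 1989: gap = -2.7 × (8.85 - 4.88) = -10.719%, loss ≈ 7248 × 10.719/100 ≈ 777.
Total lost output = 724 + 526 + 157 + 777 = 2184 billion.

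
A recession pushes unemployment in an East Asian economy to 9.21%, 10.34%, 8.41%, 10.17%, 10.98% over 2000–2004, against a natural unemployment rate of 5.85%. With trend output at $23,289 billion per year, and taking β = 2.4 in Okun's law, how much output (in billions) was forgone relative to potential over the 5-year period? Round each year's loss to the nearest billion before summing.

$11,101 billion

Year 2000: gap = -2.4 × (9.21 - 5.85) = -8.064%, loss ≈ 23289 × 8.064/100 ≈ 1878.
Year 2001: gap = -2.4 × (10.34 - 5.85) = -10.776%, loss ≈ 23289 × 10.776/100 ≈ 2510.
Year 2002: gap = -2.4 × (8.41 - 5.85) = -6.144%, loss ≈ 23289 × 6.144/100 ≈ 1431.
Year 2003: gap = -2.4 × (10.17 - 5.85) = -10.368%, loss ≈ 23289 × 10.368/100 ≈ 2415.
Year 2004: gap = -2.4 × (10.98 - 5.85) = -12.312%, loss ≈ 23289 × 12.312/100 ≈ 2867.
Total lost output = 1878 + 2510 + 1431 + 2415 + 2867 = 11101 billion.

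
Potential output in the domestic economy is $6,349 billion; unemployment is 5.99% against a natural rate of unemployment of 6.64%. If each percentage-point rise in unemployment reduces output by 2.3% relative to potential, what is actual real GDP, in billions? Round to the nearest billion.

Unemployment gap = 5.99 - 6.64 = -0.65 points, so the output gap is -2.3 × (-0.65) = 1.495%.
Actual GDP = 6349 × (1 + 1.495/100) = 6349 × 1.01495 ≈ 6444 billion.

$6,444 billion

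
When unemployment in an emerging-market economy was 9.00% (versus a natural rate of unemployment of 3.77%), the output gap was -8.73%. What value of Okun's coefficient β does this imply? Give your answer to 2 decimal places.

Okun's law: output gap = -β × (u - u*).
-8.73 = -β × (9 - 3.77) = -β × 5.23, so β = 8.73/5.23 = 1.67.

β ≈ 1.67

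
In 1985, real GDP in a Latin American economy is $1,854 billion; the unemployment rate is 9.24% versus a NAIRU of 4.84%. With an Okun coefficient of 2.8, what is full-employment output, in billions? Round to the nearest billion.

Unemployment gap = 9.24 - 4.84 = 4.4 points, so output gap = -2.8 × 4.4 = -12.32%.
Since Y = Y* × (1 + gap/100), Y* = 1854/0.8768 ≈ 2115 billion.

$2,115 billion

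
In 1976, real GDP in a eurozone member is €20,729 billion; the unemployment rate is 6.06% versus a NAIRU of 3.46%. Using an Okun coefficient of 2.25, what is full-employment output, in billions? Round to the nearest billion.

Unemployment gap = 6.06 - 3.46 = 2.6 points, so output gap = -2.25 × 2.6 = -5.85%.
Since Y = Y* × (1 + gap/100), Y* = 20729/0.9415 ≈ 22017 billion.

€22,017 billion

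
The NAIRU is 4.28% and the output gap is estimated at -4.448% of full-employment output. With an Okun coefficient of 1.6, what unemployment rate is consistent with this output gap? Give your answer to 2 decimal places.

7.06%

From Okun's law, u - u* = -(output gap)/β = -(-4.448)/1.6 = 2.78 points.
So u = 4.28 + 2.78 = 7.06%.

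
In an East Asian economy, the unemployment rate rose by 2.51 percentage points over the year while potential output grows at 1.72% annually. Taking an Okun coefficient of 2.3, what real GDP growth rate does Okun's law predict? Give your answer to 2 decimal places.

-4.05%

Growth-rate Okun's law: g_Y = g_Y* - β × Δu.
g_Y = 1.72 - 2.3 × (2.51) = 1.72 - 5.773 = -4.053%, i.e. -4.05% to 2 d.p.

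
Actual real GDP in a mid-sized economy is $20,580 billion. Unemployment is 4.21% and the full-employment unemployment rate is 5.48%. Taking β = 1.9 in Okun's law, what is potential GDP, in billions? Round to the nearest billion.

$20,095 billion

Unemployment gap = 4.21 - 5.48 = -1.27 points, so output gap = -1.9 × (-1.27) = 2.413%.
Since Y = Y* × (1 + gap/100), Y* = 20580/1.02413 ≈ 20095 billion.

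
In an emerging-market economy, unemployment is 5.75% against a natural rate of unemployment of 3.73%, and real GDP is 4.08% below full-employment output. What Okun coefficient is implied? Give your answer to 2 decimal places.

β ≈ 2.02

Okun's law: output gap = -β × (u - u*).
-4.08 = -β × (5.75 - 3.73) = -β × 2.02, so β = 4.08/2.02 = 2.02.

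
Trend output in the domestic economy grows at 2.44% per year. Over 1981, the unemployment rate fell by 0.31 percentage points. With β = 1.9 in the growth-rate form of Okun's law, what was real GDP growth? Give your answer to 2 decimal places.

3.03%

Growth-rate Okun's law: g_Y = g_Y* - β × Δu.
g_Y = 2.44 - 1.9 × (-0.31) = 2.44 + 0.589 = 3.029%, i.e. 3.03% to 2 d.p.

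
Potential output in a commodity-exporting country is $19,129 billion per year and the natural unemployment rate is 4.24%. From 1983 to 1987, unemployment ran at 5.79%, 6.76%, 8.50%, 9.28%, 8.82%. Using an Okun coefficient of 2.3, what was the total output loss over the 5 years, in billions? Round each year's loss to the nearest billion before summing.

Year 1983: gap = -2.3 × (5.79 - 4.24) = -3.565%, loss ≈ 19129 × 3.565/100 ≈ 682.
Year 1984: gap = -2.3 × (6.76 - 4.24) = -5.796%, loss ≈ 19129 × 5.796/100 ≈ 1109.
Year 1985: gap = -2.3 × (8.5 - 4.24) = -9.798%, loss ≈ 19129 × 9.798/100 ≈ 1874.
Year 1986: gap = -2.3 × (9.28 - 4.24) = -11.592%, loss ≈ 19129 × 11.592/100 ≈ 2217.
Year 1987: gap = -2.3 × (8.82 - 4.24) = -10.534%, loss ≈ 19129 × 10.534/100 ≈ 2015.
Total lost output = 682 + 1109 + 1874 + 2217 + 2015 = 7897 billion.

$7,897 billion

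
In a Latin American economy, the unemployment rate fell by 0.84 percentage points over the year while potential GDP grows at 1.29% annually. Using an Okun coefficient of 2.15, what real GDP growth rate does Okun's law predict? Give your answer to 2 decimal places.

Growth-rate Okun's law: g_Y = g_Y* - β × Δu.
g_Y = 1.29 - 2.15 × (-0.84) = 1.29 + 1.806 = 3.096%, i.e. 3.10% to 2 d.p.

3.10%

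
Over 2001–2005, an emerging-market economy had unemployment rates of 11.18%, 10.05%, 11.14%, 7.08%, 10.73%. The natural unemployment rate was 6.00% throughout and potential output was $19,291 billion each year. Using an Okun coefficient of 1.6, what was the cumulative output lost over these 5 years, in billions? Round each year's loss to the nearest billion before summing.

Year 2001: gap = -1.6 × (11.18 - 6) = -8.288%, loss ≈ 19291 × 8.288/100 ≈ 1599.
Year 2002: gap = -1.6 × (10.05 - 6) = -6.48%, loss ≈ 19291 × 6.48/100 ≈ 1250.
Year 2003: gap = -1.6 × (11.14 - 6) = -8.224%, loss ≈ 19291 × 8.224/100 ≈ 1586.
Year 2004: gap = -1.6 × (7.08 - 6) = -1.728%, loss ≈ 19291 × 1.728/100 ≈ 333.
Year 2005: gap = -1.6 × (10.73 - 6) = -7.568%, loss ≈ 19291 × 7.568/100 ≈ 1460.
Total lost output = 1599 + 1250 + 1586 + 333 + 1460 = 6228 billion.

$6,228 billion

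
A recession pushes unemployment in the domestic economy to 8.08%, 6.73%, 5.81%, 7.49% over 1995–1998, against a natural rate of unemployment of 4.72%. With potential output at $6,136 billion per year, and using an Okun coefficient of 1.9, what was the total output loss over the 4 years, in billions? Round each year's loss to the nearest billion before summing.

$1,076 billion

Year 1995: gap = -1.9 × (8.08 - 4.72) = -6.384%, loss ≈ 6136 × 6.384/100 ≈ 392.
Year 1996: gap = -1.9 × (6.73 - 4.72) = -3.819%, loss ≈ 6136 × 3.819/100 ≈ 234.
Year 1997: gap = -1.9 × (5.81 - 4.72) = -2.071%, loss ≈ 6136 × 2.071/100 ≈ 127.
Year 1998: gap = -1.9 × (7.49 - 4.72) = -5.263%, loss ≈ 6136 × 5.263/100 ≈ 323.
Total lost output = 392 + 234 + 127 + 323 = 1076 billion.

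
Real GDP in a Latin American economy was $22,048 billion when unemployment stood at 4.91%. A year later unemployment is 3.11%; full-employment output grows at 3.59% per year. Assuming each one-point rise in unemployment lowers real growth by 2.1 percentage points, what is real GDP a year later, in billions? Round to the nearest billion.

Δu = 3.11 - 4.91 = -1.8 points.
Okun's law (growth form): g_Y = g_Y* - β × Δu = 3.59 - 2.1 × (-1.80) = 3.59 + 3.78 = 7.37%.
Real GDP in the next year = 22048 × (1 + 7.37/100) = 22048 × 1.0737 ≈ 23673 billion.

$23,673 billion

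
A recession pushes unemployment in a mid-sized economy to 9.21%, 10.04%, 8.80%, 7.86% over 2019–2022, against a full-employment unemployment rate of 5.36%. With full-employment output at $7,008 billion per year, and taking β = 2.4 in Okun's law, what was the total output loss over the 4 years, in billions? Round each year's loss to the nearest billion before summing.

Year 2019: gap = -2.4 × (9.21 - 5.36) = -9.24%, loss ≈ 7008 × 9.24/100 ≈ 648.
Year 2020: gap = -2.4 × (10.04 - 5.36) = -11.232%, loss ≈ 7008 × 11.232/100 ≈ 787.
Year 2021: gap = -2.4 × (8.8 - 5.36) = -8.256%, loss ≈ 7008 × 8.256/100 ≈ 579.
Year 2022: gap = -2.4 × (7.86 - 5.36) = -6%, loss ≈ 7008 × 6/100 ≈ 420.
Total lost output = 648 + 787 + 579 + 420 = 2434 billion.

$2,434 billion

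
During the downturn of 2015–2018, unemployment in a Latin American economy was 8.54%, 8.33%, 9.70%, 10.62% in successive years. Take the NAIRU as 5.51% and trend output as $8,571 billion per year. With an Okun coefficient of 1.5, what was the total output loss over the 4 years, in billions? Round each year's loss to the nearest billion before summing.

$1,949 billion

Year 2015: gap = -1.5 × (8.54 - 5.51) = -4.545%, loss ≈ 8571 × 4.545/100 ≈ 390.
Year 2016: gap = -1.5 × (8.33 - 5.51) = -4.23%, loss ≈ 8571 × 4.23/100 ≈ 363.
Year 2017: gap = -1.5 × (9.7 - 5.51) = -6.285%, loss ≈ 8571 × 6.285/100 ≈ 539.
Year 2018: gap = -1.5 × (10.62 - 5.51) = -7.665%, loss ≈ 8571 × 7.665/100 ≈ 657.
Total lost output = 390 + 363 + 539 + 657 = 1949 billion.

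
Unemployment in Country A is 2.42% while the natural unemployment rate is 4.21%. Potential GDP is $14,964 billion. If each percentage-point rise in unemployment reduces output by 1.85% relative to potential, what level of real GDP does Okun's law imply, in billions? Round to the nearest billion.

$15,460 billion

Unemployment gap = 2.42 - 4.21 = -1.79 points, so the output gap is -1.85 × (-1.79) = 3.3115%.
Actual GDP = 14964 × (1 + 3.3115/100) = 14964 × 1.033115 ≈ 15460 billion.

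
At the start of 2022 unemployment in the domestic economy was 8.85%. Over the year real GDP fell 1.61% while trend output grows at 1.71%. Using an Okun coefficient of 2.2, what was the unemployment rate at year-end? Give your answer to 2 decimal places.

Growth-rate Okun's law: g_Y = g_Y* - β × Δu, so Δu = (g_Y* - g_Y)/β.
Δu = (1.71 + 1.61)/2.2 = 3.32/2.2 = 1.51 percentage points.
Year-end unemployment = 8.85 + 1.51 = 10.36%.

10.36%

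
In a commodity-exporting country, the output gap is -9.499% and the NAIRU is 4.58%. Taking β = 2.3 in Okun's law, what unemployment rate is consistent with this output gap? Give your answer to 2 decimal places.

From Okun's law, u - u* = -(output gap)/β = -(-9.499)/2.3 = 4.13 points.
So u = 4.58 + 4.13 = 8.71%.

8.71%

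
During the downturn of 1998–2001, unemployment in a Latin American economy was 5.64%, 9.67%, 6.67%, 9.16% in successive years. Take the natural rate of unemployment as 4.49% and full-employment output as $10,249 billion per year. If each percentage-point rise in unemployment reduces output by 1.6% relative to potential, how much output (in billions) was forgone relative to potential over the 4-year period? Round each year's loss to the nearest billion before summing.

$2,161 billion

Year 1998: gap = -1.6 × (5.64 - 4.49) = -1.84%, loss ≈ 10249 × 1.84/100 ≈ 189.
Year 1999: gap = -1.6 × (9.67 - 4.49) = -8.288%, loss ≈ 10249 × 8.288/100 ≈ 849.
Year 2000: gap = -1.6 × (6.67 - 4.49) = -3.488%, loss ≈ 10249 × 3.488/100 ≈ 357.
Year 2001: gap = -1.6 × (9.16 - 4.49) = -7.472%, loss ≈ 10249 × 7.472/100 ≈ 766.
Total lost output = 189 + 849 + 357 + 766 = 2161 billion.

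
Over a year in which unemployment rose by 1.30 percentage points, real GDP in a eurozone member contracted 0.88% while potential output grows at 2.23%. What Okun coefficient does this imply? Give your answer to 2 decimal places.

β ≈ 2.39

Growth form: g_Y = g_Y* - β × Δu, so β = (g_Y* - g_Y)/Δu.
β = (2.23 + 0.88)/1.30 = 3.11/1.30 = 2.39.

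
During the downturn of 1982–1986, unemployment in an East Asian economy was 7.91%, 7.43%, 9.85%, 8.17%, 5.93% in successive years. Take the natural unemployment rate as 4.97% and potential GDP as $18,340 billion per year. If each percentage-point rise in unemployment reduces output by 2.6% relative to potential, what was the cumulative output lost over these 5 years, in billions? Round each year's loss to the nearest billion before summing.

$6,886 billion

Year 1982: gap = -2.6 × (7.91 - 4.97) = -7.644%, loss ≈ 18340 × 7.644/100 ≈ 1402.
Year 1983: gap = -2.6 × (7.43 - 4.97) = -6.396%, loss ≈ 18340 × 6.396/100 ≈ 1173.
Year 1984: gap = -2.6 × (9.85 - 4.97) = -12.688%, loss ≈ 18340 × 12.688/100 ≈ 2327.
Year 1985: gap = -2.6 × (8.17 - 4.97) = -8.32%, loss ≈ 18340 × 8.32/100 ≈ 1526.
Year 1986: gap = -2.6 × (5.93 - 4.97) = -2.496%, loss ≈ 18340 × 2.496/100 ≈ 458.
Total lost output = 1402 + 1173 + 2327 + 1526 + 458 = 6886 billion.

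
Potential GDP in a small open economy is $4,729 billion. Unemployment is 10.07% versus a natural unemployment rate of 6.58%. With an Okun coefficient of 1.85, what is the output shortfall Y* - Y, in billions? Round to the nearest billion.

Output gap = -1.85 × (10.07 - 6.58) = -1.85 × 3.49 = -6.4565%.
Actual GDP ≈ 4729 × 0.935435 ≈ 4424 billion, so the shortfall is 4729 - 4424 = 305 billion.

$305 billion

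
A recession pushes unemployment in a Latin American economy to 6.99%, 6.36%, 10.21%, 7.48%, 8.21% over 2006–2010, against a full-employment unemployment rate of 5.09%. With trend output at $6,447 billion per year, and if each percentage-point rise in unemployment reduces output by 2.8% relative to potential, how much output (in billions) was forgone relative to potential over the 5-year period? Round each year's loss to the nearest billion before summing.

Year 2006: gap = -2.8 × (6.99 - 5.09) = -5.32%, loss ≈ 6447 × 5.32/100 ≈ 343.
Year 2007: gap = -2.8 × (6.36 - 5.09) = -3.556%, loss ≈ 6447 × 3.556/100 ≈ 229.
Year 2008: gap = -2.8 × (10.21 - 5.09) = -14.336%, loss ≈ 6447 × 14.336/100 ≈ 924.
Year 2009: gap = -2.8 × (7.48 - 5.09) = -6.692%, loss ≈ 6447 × 6.692/100 ≈ 431.
Year 2010: gap = -2.8 × (8.21 - 5.09) = -8.736%, loss ≈ 6447 × 8.736/100 ≈ 563.
Total lost output = 343 + 229 + 924 + 431 + 563 = 2490 billion.

$2,490 billion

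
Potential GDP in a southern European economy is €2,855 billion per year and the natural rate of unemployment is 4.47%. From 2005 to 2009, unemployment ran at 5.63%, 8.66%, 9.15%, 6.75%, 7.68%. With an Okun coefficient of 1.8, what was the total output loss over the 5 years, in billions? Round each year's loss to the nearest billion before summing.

€798 billion

Year 2005: gap = -1.8 × (5.63 - 4.47) = -2.088%, loss ≈ 2855 × 2.088/100 ≈ 60.
Year 2006: gap = -1.8 × (8.66 - 4.47) = -7.542%, loss ≈ 2855 × 7.542/100 ≈ 215.
Year 2007: gap = -1.8 × (9.15 - 4.47) = -8.424%, loss ≈ 2855 × 8.424/100 ≈ 241.
Year 2008: gap = -1.8 × (6.75 - 4.47) = -4.104%, loss ≈ 2855 × 4.104/100 ≈ 117.
Year 2009: gap = -1.8 × (7.68 - 4.47) = -5.778%, loss ≈ 2855 × 5.778/100 ≈ 165.
Total lost output = 60 + 215 + 241 + 117 + 165 = 798 billion.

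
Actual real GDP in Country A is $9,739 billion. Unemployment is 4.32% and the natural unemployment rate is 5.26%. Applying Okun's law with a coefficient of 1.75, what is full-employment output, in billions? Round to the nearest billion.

Unemployment gap = 4.32 - 5.26 = -0.94 points, so output gap = -1.75 × (-0.94) = 1.645%.
Since Y = Y* × (1 + gap/100), Y* = 9739/1.01645 ≈ 9581 billion.

$9,581 billion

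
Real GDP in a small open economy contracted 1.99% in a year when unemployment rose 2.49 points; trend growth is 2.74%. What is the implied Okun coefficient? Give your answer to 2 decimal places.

β ≈ 1.90

Growth form: g_Y = g_Y* - β × Δu, so β = (g_Y* - g_Y)/Δu.
β = (2.74 + 1.99)/2.49 = 4.73/2.49 = 1.90.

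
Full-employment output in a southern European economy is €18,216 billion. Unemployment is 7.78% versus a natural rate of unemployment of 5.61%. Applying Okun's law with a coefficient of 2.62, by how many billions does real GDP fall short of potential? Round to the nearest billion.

Output gap = -2.62 × (7.78 - 5.61) = -2.62 × 2.17 = -5.6854%.
Actual GDP ≈ 18216 × 0.943146 ≈ 17180 billion, so the shortfall is 18216 - 17180 = 1036 billion.

€1,036 billion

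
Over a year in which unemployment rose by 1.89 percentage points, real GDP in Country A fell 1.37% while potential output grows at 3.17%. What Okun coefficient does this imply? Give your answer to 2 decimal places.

Growth form: g_Y = g_Y* - β × Δu, so β = (g_Y* - g_Y)/Δu.
β = (3.17 + 1.37)/1.89 = 4.54/1.89 = 2.40.

β ≈ 2.40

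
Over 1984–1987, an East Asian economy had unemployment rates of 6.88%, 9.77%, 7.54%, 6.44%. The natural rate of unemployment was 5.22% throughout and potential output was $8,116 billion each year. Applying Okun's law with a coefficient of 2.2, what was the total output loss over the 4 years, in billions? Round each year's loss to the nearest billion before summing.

$1,740 billion

Year 1984: gap = -2.2 × (6.88 - 5.22) = -3.652%, loss ≈ 8116 × 3.652/100 ≈ 296.
Year 1985: gap = -2.2 × (9.77 - 5.22) = -10.01%, loss ≈ 8116 × 10.01/100 ≈ 812.
Year 1986: gap = -2.2 × (7.54 - 5.22) = -5.104%, loss ≈ 8116 × 5.104/100 ≈ 414.
Year 1987: gap = -2.2 × (6.44 - 5.22) = -2.684%, loss ≈ 8116 × 2.684/100 ≈ 218.
Total lost output = 296 + 812 + 414 + 218 = 1740 billion.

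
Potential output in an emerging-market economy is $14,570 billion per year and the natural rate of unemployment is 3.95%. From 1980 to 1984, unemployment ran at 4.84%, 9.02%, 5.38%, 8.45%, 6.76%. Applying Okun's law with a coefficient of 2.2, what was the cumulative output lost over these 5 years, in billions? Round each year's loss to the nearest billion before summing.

$4,711 billion

Year 1980: gap = -2.2 × (4.84 - 3.95) = -1.958%, loss ≈ 14570 × 1.958/100 ≈ 285.
Year 1981: gap = -2.2 × (9.02 - 3.95) = -11.154%, loss ≈ 14570 × 11.154/100 ≈ 1625.
Year 1982: gap = -2.2 × (5.38 - 3.95) = -3.146%, loss ≈ 14570 × 3.146/100 ≈ 458.
Year 1983: gap = -2.2 × (8.45 - 3.95) = -9.9%, loss ≈ 14570 × 9.9/100 ≈ 1442.
Year 1984: gap = -2.2 × (6.76 - 3.95) = -6.182%, loss ≈ 14570 × 6.182/100 ≈ 901.
Total lost output = 285 + 1625 + 458 + 1442 + 901 = 4711 billion.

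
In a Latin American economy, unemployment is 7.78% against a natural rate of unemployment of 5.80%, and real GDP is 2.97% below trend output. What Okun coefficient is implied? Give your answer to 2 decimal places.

Okun's law: output gap = -β × (u - u*).
-2.97 = -β × (7.78 - 5.8) = -β × 1.98, so β = 2.97/1.98 = 1.50.

β ≈ 1.50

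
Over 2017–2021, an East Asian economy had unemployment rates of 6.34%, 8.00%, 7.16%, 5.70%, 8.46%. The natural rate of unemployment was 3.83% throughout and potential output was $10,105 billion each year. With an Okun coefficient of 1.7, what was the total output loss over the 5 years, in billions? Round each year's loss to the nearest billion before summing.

Year 2017: gap = -1.7 × (6.34 - 3.83) = -4.267%, loss ≈ 10105 × 4.267/100 ≈ 431.
Year 2018: gap = -1.7 × (8 - 3.83) = -7.089%, loss ≈ 10105 × 7.089/100 ≈ 716.
Year 2019: gap = -1.7 × (7.16 - 3.83) = -5.661%, loss ≈ 10105 × 5.661/100 ≈ 572.
Year 2020: gap = -1.7 × (5.7 - 3.83) = -3.179%, loss ≈ 10105 × 3.179/100 ≈ 321.
Year 2021: gap = -1.7 × (8.46 - 3.83) = -7.871%, loss ≈ 10105 × 7.871/100 ≈ 795.
Total lost output = 431 + 716 + 572 + 321 + 795 = 2835 billion.

$2,835 billion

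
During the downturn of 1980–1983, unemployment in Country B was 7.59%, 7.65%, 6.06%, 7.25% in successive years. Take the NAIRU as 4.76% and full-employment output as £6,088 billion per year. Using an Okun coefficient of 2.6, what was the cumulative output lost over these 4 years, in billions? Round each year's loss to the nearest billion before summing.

Year 1980: gap = -2.6 × (7.59 - 4.76) = -7.358%, loss ≈ 6088 × 7.358/100 ≈ 448.
Year 1981: gap = -2.6 × (7.65 - 4.76) = -7.514%, loss ≈ 6088 × 7.514/100 ≈ 457.
Year 1982: gap = -2.6 × (6.06 - 4.76) = -3.38%, loss ≈ 6088 × 3.38/100 ≈ 206.
Year 1983: gap = -2.6 × (7.25 - 4.76) = -6.474%, loss ≈ 6088 × 6.474/100 ≈ 394.
Total lost output = 448 + 457 + 206 + 394 = 1505 billion.

£1,505 billion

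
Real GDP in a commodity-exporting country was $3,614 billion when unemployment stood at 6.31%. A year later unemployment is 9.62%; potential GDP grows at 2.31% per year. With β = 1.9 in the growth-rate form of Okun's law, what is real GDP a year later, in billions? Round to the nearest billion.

$3,470 billion

Δu = 9.62 - 6.31 = 3.31 points.
Okun's law (growth form): g_Y = g_Y* - β × Δu = 2.31 - 1.9 × (3.31) = 2.31 - 6.289 = -3.979%.
Real GDP in the next year = 3614 × (1 - 3.979/100) = 3614 × 0.96021 ≈ 3470 billion.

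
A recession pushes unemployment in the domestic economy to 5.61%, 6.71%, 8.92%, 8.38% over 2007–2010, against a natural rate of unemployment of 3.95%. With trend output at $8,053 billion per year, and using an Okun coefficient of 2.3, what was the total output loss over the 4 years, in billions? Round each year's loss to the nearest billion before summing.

Year 2007: gap = -2.3 × (5.61 - 3.95) = -3.818%, loss ≈ 8053 × 3.818/100 ≈ 307.
Year 2008: gap = -2.3 × (6.71 - 3.95) = -6.348%, loss ≈ 8053 × 6.348/100 ≈ 511.
Year 2009: gap = -2.3 × (8.92 - 3.95) = -11.431%, loss ≈ 8053 × 11.431/100 ≈ 921.
Year 2010: gap = -2.3 × (8.38 - 3.95) = -10.189%, loss ≈ 8053 × 10.189/100 ≈ 821.
Total lost output = 307 + 511 + 921 + 821 = 2560 billion.

$2,560 billion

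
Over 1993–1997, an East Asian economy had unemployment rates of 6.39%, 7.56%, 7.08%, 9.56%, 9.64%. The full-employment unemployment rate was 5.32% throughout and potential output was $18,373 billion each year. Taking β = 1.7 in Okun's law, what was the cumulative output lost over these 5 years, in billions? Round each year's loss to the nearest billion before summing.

Year 1993: gap = -1.7 × (6.39 - 5.32) = -1.819%, loss ≈ 18373 × 1.819/100 ≈ 334.
Year 1994: gap = -1.7 × (7.56 - 5.32) = -3.808%, loss ≈ 18373 × 3.808/100 ≈ 700.
Year 1995: gap = -1.7 × (7.08 - 5.32) = -2.992%, loss ≈ 18373 × 2.992/100 ≈ 550.
Year 1996: gap = -1.7 × (9.56 - 5.32) = -7.208%, loss ≈ 18373 × 7.208/100 ≈ 1324.
Year 1997: gap = -1.7 × (9.64 - 5.32) = -7.344%, loss ≈ 18373 × 7.344/100 ≈ 1349.
Total lost output = 334 + 700 + 550 + 1324 + 1349 = 4257 billion.

$4,257 billion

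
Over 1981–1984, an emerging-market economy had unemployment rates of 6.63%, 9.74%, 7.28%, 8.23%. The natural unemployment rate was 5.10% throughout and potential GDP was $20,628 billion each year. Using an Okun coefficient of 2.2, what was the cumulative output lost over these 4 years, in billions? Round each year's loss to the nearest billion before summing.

Year 1981: gap = -2.2 × (6.63 - 5.1) = -3.366%, loss ≈ 20628 × 3.366/100 ≈ 694.
Year 1982: gap = -2.2 × (9.74 - 5.1) = -10.208%, loss ≈ 20628 × 10.208/100 ≈ 2106.
Year 1983: gap = -2.2 × (7.28 - 5.1) = -4.796%, loss ≈ 20628 × 4.796/100 ≈ 989.
Year 1984: gap = -2.2 × (8.23 - 5.1) = -6.886%, loss ≈ 20628 × 6.886/100 ≈ 1420.
Total lost output = 694 + 2106 + 989 + 1420 = 5209 billion.

$5,209 billion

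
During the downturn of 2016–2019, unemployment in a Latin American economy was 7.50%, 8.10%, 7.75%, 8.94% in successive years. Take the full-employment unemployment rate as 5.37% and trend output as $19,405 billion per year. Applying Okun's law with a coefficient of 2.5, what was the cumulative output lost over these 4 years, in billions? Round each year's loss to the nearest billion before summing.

$5,244 billion

Year 2016: gap = -2.5 × (7.5 - 5.37) = -5.325%, loss ≈ 19405 × 5.325/100 ≈ 1033.
Year 2017: gap = -2.5 × (8.1 - 5.37) = -6.825%, loss ≈ 19405 × 6.825/100 ≈ 1324.
Year 2018: gap = -2.5 × (7.75 - 5.37) = -5.95%, loss ≈ 19405 × 5.95/100 ≈ 1155.
Year 2019: gap = -2.5 × (8.94 - 5.37) = -8.925%, loss ≈ 19405 × 8.925/100 ≈ 1732.
Total lost output = 1033 + 1324 + 1155 + 1732 = 5244 billion.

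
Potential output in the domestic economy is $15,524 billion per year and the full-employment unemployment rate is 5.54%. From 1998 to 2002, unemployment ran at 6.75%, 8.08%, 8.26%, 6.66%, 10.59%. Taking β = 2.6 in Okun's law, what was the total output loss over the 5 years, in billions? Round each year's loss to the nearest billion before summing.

Year 1998: gap = -2.6 × (6.75 - 5.54) = -3.146%, loss ≈ 15524 × 3.146/100 ≈ 488.
Year 1999: gap = -2.6 × (8.08 - 5.54) = -6.604%, loss ≈ 15524 × 6.604/100 ≈ 1025.
Year 2000: gap = -2.6 × (8.26 - 5.54) = -7.072%, loss ≈ 15524 × 7.072/100 ≈ 1098.
Year 2001: gap = -2.6 × (6.66 - 5.54) = -2.912%, loss ≈ 15524 × 2.912/100 ≈ 452.
Year 2002: gap = -2.6 × (10.59 - 5.54) = -13.13%, loss ≈ 15524 × 13.13/100 ≈ 2038.
Total lost output = 488 + 1025 + 1098 + 452 + 2038 = 5101 billion.

$5,101 billion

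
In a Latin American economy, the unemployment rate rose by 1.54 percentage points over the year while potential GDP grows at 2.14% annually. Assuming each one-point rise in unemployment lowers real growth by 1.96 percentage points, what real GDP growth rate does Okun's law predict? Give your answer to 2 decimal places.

-0.88%

Growth-rate Okun's law: g_Y = g_Y* - β × Δu.
g_Y = 2.14 - 1.96 × (1.54) = 2.14 - 3.0184 = -0.8784%, i.e. -0.88% to 2 d.p.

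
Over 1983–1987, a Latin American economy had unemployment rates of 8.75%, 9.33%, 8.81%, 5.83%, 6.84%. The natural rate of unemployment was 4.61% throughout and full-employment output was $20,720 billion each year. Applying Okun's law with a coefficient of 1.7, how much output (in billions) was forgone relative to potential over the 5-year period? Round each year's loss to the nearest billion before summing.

$5,815 billion

Year 1983: gap = -1.7 × (8.75 - 4.61) = -7.038%, loss ≈ 20720 × 7.038/100 ≈ 1458.
Year 1984: gap = -1.7 × (9.33 - 4.61) = -8.024%, loss ≈ 20720 × 8.024/100 ≈ 1663.
Year 1985: gap = -1.7 × (8.81 - 4.61) = -7.14%, loss ≈ 20720 × 7.14/100 ≈ 1479.
Year 1986: gap = -1.7 × (5.83 - 4.61) = -2.074%, loss ≈ 20720 × 2.074/100 ≈ 430.
Year 1987: gap = -1.7 × (6.84 - 4.61) = -3.791%, loss ≈ 20720 × 3.791/100 ≈ 785.
Total lost output = 1458 + 1663 + 1479 + 430 + 785 = 5815 billion.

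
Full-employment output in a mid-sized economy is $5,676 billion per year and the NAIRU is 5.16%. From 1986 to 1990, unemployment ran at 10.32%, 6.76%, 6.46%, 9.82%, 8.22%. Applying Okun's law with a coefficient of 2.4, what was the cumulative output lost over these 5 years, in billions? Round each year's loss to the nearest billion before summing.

$2,150 billion

Year 1986: gap = -2.4 × (10.32 - 5.16) = -12.384%, loss ≈ 5676 × 12.384/100 ≈ 703.
Year 1987: gap = -2.4 × (6.76 - 5.16) = -3.84%, loss ≈ 5676 × 3.84/100 ≈ 218.
Year 1988: gap = -2.4 × (6.46 - 5.16) = -3.12%, loss ≈ 5676 × 3.12/100 ≈ 177.
Year 1989: gap = -2.4 × (9.82 - 5.16) = -11.184%, loss ≈ 5676 × 11.184/100 ≈ 635.
Year 1990: gap = -2.4 × (8.22 - 5.16) = -7.344%, loss ≈ 5676 × 7.344/100 ≈ 417.
Total lost output = 703 + 218 + 177 + 635 + 417 = 2150 billion.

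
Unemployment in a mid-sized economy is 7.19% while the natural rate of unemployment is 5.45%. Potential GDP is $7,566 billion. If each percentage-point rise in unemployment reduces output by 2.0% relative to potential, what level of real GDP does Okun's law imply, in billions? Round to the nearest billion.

$7,303 billion

Unemployment gap = 7.19 - 5.45 = 1.74 points, so the output gap is -2 × 1.74 = -3.48%.
Actual GDP = 7566 × (1 - 3.48/100) = 7566 × 0.9652 ≈ 7303 billion.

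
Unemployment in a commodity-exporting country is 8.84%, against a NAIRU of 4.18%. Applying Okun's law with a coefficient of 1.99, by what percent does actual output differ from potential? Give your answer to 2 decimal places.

-9.27%

The unemployment gap is 8.84 - 4.18 = 4.66 percentage points.
Okun's law gives an output gap of -1.99 × 4.66 = -9.2734%, i.e. 9.27% below potential.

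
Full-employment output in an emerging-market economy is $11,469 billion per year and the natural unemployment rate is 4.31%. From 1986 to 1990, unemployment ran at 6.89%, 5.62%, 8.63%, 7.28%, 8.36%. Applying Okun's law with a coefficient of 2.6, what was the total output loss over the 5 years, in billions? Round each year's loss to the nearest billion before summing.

$4,542 billion

Year 1986: gap = -2.6 × (6.89 - 4.31) = -6.708%, loss ≈ 11469 × 6.708/100 ≈ 769.
Year 1987: gap = -2.6 × (5.62 - 4.31) = -3.406%, loss ≈ 11469 × 3.406/100 ≈ 391.
Year 1988: gap = -2.6 × (8.63 - 4.31) = -11.232%, loss ≈ 11469 × 11.232/100 ≈ 1288.
Year 1989: gap = -2.6 × (7.28 - 4.31) = -7.722%, loss ≈ 11469 × 7.722/100 ≈ 886.
Year 1990: gap = -2.6 × (8.36 - 4.31) = -10.53%, loss ≈ 11469 × 10.53/100 ≈ 1208.
Total lost output = 769 + 391 + 1288 + 886 + 1208 = 4542 billion.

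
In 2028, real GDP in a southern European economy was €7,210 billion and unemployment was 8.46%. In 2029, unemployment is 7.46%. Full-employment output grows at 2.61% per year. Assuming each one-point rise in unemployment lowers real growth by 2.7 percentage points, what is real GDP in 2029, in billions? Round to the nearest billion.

€7,593 billion

Δu = 7.46 - 8.46 = -1 point.
Okun's law (growth form): g_Y = g_Y* - β × Δu = 2.61 - 2.7 × (-1.00) = 2.61 + 2.7 = 5.31%.
Real GDP in the next year = 7210 × (1 + 5.31/100) = 7210 × 1.0531 ≈ 7593 billion.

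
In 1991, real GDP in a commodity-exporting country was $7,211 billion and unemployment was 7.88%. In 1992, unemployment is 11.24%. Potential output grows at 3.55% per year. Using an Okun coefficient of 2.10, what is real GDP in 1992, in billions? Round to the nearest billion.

Δu = 11.24 - 7.88 = 3.36 points.
Okun's law (growth form): g_Y = g_Y* - β × Δu = 3.55 - 2.10 × (3.36) = 3.55 - 7.056 = -3.506%.
Real GDP in the next year = 7211 × (1 - 3.506/100) = 7211 × 0.96494 ≈ 6958 billion.

$6,958 billion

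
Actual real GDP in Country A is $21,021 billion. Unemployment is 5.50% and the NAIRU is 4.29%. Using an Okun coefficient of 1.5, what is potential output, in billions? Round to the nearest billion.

$21,410 billion

Unemployment gap = 5.5 - 4.29 = 1.21 points, so output gap = -1.5 × 1.21 = -1.815%.
Since Y = Y* × (1 + gap/100), Y* = 21021/0.98185 ≈ 21410 billion.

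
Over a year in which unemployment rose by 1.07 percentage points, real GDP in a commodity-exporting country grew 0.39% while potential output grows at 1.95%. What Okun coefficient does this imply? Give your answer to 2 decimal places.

β ≈ 1.46

Growth form: g_Y = g_Y* - β × Δu, so β = (g_Y* - g_Y)/Δu.
β = (1.95 - 0.39)/1.07 = 1.56/1.07 = 1.46.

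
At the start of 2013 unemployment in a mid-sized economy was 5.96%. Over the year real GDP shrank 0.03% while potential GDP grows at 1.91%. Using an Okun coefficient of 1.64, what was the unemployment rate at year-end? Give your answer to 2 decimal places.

7.14%

Growth-rate Okun's law: g_Y = g_Y* - β × Δu, so Δu = (g_Y* - g_Y)/β.
Δu = (1.91 + 0.03)/1.64 = 1.94/1.64 = 1.18 percentage points.
Year-end unemployment = 5.96 + 1.18 = 7.14%.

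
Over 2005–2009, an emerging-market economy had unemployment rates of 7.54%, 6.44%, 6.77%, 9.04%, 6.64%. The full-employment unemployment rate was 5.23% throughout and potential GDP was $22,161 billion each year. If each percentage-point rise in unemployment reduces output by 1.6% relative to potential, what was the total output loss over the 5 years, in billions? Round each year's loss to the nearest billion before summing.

$3,645 billion

Year 2005: gap = -1.6 × (7.54 - 5.23) = -3.696%, loss ≈ 22161 × 3.696/100 ≈ 819.
Year 2006: gap = -1.6 × (6.44 - 5.23) = -1.936%, loss ≈ 22161 × 1.936/100 ≈ 429.
Year 2007: gap = -1.6 × (6.77 - 5.23) = -2.464%, loss ≈ 22161 × 2.464/100 ≈ 546.
Year 2008: gap = -1.6 × (9.04 - 5.23) = -6.096%, loss ≈ 22161 × 6.096/100 ≈ 1351.
Year 2009: gap = -1.6 × (6.64 - 5.23) = -2.256%, loss ≈ 22161 × 2.256/100 ≈ 500.
Total lost output = 819 + 429 + 546 + 1351 + 500 = 3645 billion.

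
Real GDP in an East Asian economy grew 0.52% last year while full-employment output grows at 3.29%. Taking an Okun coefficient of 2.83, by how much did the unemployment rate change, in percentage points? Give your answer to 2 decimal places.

Growth-rate Okun's law: g_Y = g_Y* - β × Δu, so Δu = (g_Y* - g_Y)/β.
Δu = (3.29 - 0.52)/2.83 = 2.77/2.83 = 0.98 percentage points.

0.98 percentage points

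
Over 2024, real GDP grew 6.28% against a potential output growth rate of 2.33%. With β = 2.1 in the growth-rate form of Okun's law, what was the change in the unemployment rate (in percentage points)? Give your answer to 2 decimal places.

Growth-rate Okun's law: g_Y = g_Y* - β × Δu, so Δu = (g_Y* - g_Y)/β.
Δu = (2.33 - 6.28)/2.1 = -3.95/2.1 = -1.88 percentage points.

-1.88 percentage points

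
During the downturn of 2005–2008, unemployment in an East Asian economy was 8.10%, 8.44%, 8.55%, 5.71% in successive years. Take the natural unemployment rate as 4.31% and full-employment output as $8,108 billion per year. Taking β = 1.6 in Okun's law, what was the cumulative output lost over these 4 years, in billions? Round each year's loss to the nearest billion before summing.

Year 2005: gap = -1.6 × (8.1 - 4.31) = -6.064%, loss ≈ 8108 × 6.064/100 ≈ 492.
Year 2006: gap = -1.6 × (8.44 - 4.31) = -6.608%, loss ≈ 8108 × 6.608/100 ≈ 536.
Year 2007: gap = -1.6 × (8.55 - 4.31) = -6.784%, loss ≈ 8108 × 6.784/100 ≈ 550.
Year 2008: gap = -1.6 × (5.71 - 4.31) = -2.24%, loss ≈ 8108 × 2.24/100 ≈ 182.
Total lost output = 492 + 536 + 550 + 182 = 1760 billion.

$1,760 billion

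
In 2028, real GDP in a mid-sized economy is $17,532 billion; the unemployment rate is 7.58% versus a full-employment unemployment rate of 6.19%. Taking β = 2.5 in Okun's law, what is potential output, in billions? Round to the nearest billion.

Unemployment gap = 7.58 - 6.19 = 1.39 points, so output gap = -2.5 × 1.39 = -3.475%.
Since Y = Y* × (1 + gap/100), Y* = 17532/0.96525 ≈ 18163 billion.

$18,163 billion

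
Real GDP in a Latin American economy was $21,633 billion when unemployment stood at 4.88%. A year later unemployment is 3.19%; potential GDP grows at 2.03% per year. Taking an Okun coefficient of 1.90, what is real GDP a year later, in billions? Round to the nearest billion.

$22,767 billion

Δu = 3.19 - 4.88 = -1.69 points.
Okun's law (growth form): g_Y = g_Y* - β × Δu = 2.03 - 1.90 × (-1.69) = 2.03 + 3.211 = 5.241%.
Real GDP in the next year = 21633 × (1 + 5.241/100) = 21633 × 1.05241 ≈ 22767 billion.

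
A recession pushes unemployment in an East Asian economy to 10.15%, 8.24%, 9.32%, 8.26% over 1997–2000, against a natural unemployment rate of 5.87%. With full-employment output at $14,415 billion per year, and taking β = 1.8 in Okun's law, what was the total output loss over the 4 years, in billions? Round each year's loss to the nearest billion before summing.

Year 1997: gap = -1.8 × (10.15 - 5.87) = -7.704%, loss ≈ 14415 × 7.704/100 ≈ 1111.
Year 1998: gap = -1.8 × (8.24 - 5.87) = -4.266%, loss ≈ 14415 × 4.266/100 ≈ 615.
Year 1999: gap = -1.8 × (9.32 - 5.87) = -6.21%, loss ≈ 14415 × 6.21/100 ≈ 895.
Year 2000: gap = -1.8 × (8.26 - 5.87) = -4.302%, loss ≈ 14415 × 4.302/100 ≈ 620.
Total lost output = 1111 + 615 + 895 + 620 = 3241 billion.

$3,241 billion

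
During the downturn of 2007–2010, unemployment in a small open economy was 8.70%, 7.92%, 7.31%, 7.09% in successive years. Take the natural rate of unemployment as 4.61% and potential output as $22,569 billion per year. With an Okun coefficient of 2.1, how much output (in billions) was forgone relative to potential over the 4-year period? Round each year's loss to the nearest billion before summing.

Year 2007: gap = -2.1 × (8.7 - 4.61) = -8.589%, loss ≈ 22569 × 8.589/100 ≈ 1938.
Year 2008: gap = -2.1 × (7.92 - 4.61) = -6.951%, loss ≈ 22569 × 6.951/100 ≈ 1569.
Year 2009: gap = -2.1 × (7.31 - 4.61) = -5.67%, loss ≈ 22569 × 5.67/100 ≈ 1280.
Year 2010: gap = -2.1 × (7.09 - 4.61) = -5.208%, loss ≈ 22569 × 5.208/100 ≈ 1175.
Total lost output = 1938 + 1569 + 1280 + 1175 = 5962 billion.

$5,962 billion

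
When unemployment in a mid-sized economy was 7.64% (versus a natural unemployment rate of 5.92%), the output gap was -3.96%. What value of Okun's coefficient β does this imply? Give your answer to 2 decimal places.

β ≈ 2.30

Okun's law: output gap = -β × (u - u*).
-3.96 = -β × (7.64 - 5.92) = -β × 1.72, so β = 3.96/1.72 = 2.30.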